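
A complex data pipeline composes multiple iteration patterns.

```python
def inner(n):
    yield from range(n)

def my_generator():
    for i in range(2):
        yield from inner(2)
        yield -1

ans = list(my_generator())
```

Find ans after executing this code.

Step 1: For each i in range(2):
  i=0: yield from inner(2) -> [0, 1], then yield -1
  i=1: yield from inner(2) -> [0, 1], then yield -1
Therefore ans = [0, 1, -1, 0, 1, -1].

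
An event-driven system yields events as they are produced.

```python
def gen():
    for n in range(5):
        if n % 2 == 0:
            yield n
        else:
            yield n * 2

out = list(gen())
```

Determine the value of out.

Step 1: For each n in range(5), yield n if even, else n*2:
  n=0 (even): yield 0
  n=1 (odd): yield 1*2 = 2
  n=2 (even): yield 2
  n=3 (odd): yield 3*2 = 6
  n=4 (even): yield 4
Therefore out = [0, 2, 2, 6, 4].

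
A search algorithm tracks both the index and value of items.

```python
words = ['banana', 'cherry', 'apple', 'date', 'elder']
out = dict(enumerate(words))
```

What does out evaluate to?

Step 1: enumerate pairs indices with words:
  0 -> 'banana'
  1 -> 'cherry'
  2 -> 'apple'
  3 -> 'date'
  4 -> 'elder'
Therefore out = {0: 'banana', 1: 'cherry', 2: 'apple', 3: 'date', 4: 'elder'}.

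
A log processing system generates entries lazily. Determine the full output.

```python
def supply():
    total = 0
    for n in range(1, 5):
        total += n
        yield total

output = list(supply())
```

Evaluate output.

Step 1: Generator accumulates running sum:
  n=1: total = 1, yield 1
  n=2: total = 3, yield 3
  n=3: total = 6, yield 6
  n=4: total = 10, yield 10
Therefore output = [1, 3, 6, 10].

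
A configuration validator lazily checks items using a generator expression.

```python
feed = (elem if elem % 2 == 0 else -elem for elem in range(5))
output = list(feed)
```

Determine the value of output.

Step 1: For each elem in range(5), yield elem if even, else -elem:
  elem=0: even, yield 0
  elem=1: odd, yield -1
  elem=2: even, yield 2
  elem=3: odd, yield -3
  elem=4: even, yield 4
Therefore output = [0, -1, 2, -3, 4].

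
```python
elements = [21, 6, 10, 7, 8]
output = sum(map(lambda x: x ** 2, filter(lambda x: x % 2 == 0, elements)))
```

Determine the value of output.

Step 1: Filter even numbers from [21, 6, 10, 7, 8]: [6, 10, 8]
Step 2: Square each: [36, 100, 64]
Step 3: Sum = 200.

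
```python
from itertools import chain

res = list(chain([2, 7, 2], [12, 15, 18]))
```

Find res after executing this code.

Step 1: chain() concatenates iterables: [2, 7, 2] + [12, 15, 18].
Therefore res = [2, 7, 2, 12, 15, 18].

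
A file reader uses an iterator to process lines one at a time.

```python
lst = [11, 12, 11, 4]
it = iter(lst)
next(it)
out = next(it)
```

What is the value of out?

Step 1: Create iterator over [11, 12, 11, 4].
Step 2: next() consumes 11.
Step 3: next() returns 12.
Therefore out = 12.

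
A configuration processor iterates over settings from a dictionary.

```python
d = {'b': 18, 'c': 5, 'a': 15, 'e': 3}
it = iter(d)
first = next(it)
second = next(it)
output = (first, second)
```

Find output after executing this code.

Step 1: iter(d) iterates over keys: ['b', 'c', 'a', 'e'].
Step 2: first = next(it) = 'b', second = next(it) = 'c'.
Therefore output = ('b', 'c').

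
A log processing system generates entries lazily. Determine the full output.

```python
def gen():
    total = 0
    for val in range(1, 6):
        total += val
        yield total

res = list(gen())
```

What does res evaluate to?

Step 1: Generator accumulates running sum:
  val=1: total = 1, yield 1
  val=2: total = 3, yield 3
  val=3: total = 6, yield 6
  val=4: total = 10, yield 10
  val=5: total = 15, yield 15
Therefore res = [1, 3, 6, 10, 15].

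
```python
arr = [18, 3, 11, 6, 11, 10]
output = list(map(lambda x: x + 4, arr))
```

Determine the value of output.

Step 1: Apply lambda x: x + 4 to each element:
  18 -> 22
  3 -> 7
  11 -> 15
  6 -> 10
  11 -> 15
  10 -> 14
Therefore output = [22, 7, 15, 10, 15, 14].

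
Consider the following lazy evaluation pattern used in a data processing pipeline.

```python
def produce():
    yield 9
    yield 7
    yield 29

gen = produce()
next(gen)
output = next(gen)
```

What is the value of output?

Step 1: produce() creates a generator.
Step 2: next(gen) yields 9 (consumed and discarded).
Step 3: next(gen) yields 7, assigned to output.
Therefore output = 7.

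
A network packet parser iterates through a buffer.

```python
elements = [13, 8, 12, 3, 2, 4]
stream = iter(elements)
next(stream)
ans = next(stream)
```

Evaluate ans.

Step 1: Create iterator over [13, 8, 12, 3, 2, 4].
Step 2: next() consumes 13.
Step 3: next() returns 8.
Therefore ans = 8.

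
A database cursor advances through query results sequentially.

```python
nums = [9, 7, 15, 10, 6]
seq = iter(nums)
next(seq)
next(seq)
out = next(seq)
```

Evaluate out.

Step 1: Create iterator over [9, 7, 15, 10, 6].
Step 2: next() consumes 9.
Step 3: next() consumes 7.
Step 4: next() returns 15.
Therefore out = 15.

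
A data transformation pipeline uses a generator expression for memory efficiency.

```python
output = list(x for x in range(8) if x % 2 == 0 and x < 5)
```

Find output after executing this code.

Step 1: Filter range(8) where x % 2 == 0 and x < 5:
  x=0: both conditions met, included
  x=1: excluded (1 % 2 != 0)
  x=2: both conditions met, included
  x=3: excluded (3 % 2 != 0)
  x=4: both conditions met, included
  x=5: excluded (5 % 2 != 0, 5 >= 5)
  x=6: excluded (6 >= 5)
  x=7: excluded (7 % 2 != 0, 7 >= 5)
Therefore output = [0, 2, 4].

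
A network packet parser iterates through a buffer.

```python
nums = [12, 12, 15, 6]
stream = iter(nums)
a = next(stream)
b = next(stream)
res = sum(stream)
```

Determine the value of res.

Step 1: Create iterator over [12, 12, 15, 6].
Step 2: a = next() = 12, b = next() = 12.
Step 3: sum() of remaining [15, 6] = 21.
Therefore res = 21.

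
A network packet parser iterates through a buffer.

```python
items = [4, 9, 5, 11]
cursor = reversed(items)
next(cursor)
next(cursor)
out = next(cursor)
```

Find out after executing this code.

Step 1: reversed([4, 9, 5, 11]) gives iterator: [11, 5, 9, 4].
Step 2: First next() = 11, second next() = 5.
Step 3: Third next() = 9.
Therefore out = 9.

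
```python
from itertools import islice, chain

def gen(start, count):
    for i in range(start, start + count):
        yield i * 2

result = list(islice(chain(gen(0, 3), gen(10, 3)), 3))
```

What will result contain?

Step 1: gen(0, 3) yields [0, 2, 4].
Step 2: gen(10, 3) yields [20, 22, 24].
Step 3: chain concatenates: [0, 2, 4, 20, 22, 24].
Step 4: islice takes first 3: [0, 2, 4].
Therefore result = [0, 2, 4].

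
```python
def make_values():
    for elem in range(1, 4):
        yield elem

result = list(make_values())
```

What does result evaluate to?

Step 1: The generator yields each value from range(1, 4).
Step 2: list() consumes all yields: [1, 2, 3].
Therefore result = [1, 2, 3].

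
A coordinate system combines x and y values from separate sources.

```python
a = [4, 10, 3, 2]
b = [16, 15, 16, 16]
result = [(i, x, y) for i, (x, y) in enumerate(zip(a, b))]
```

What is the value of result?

Step 1: enumerate(zip(a, b)) gives index with paired elements:
  i=0: (4, 16)
  i=1: (10, 15)
  i=2: (3, 16)
  i=3: (2, 16)
Therefore result = [(0, 4, 16), (1, 10, 15), (2, 3, 16), (3, 2, 16)].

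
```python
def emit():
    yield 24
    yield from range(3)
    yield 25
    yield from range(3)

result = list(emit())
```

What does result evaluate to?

Step 1: Trace yields in order:
  yield 24
  yield 0
  yield 1
  yield 2
  yield 25
  yield 0
  yield 1
  yield 2
Therefore result = [24, 0, 1, 2, 25, 0, 1, 2].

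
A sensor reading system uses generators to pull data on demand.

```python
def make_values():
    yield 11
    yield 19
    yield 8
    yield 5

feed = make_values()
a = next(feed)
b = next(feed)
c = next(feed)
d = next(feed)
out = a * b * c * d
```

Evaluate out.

Step 1: Create generator and consume all values:
  a = next(feed) = 11
  b = next(feed) = 19
  c = next(feed) = 8
  d = next(feed) = 5
Step 2: out = 11 * 19 * 8 * 5 = 8360.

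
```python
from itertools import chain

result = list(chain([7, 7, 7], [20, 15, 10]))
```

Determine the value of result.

Step 1: chain() concatenates iterables: [7, 7, 7] + [20, 15, 10].
Therefore result = [7, 7, 7, 20, 15, 10].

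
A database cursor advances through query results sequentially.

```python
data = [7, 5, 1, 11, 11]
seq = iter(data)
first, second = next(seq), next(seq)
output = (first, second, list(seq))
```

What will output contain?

Step 1: Create iterator over [7, 5, 1, 11, 11].
Step 2: first = 7, second = 5.
Step 3: Remaining elements: [1, 11, 11].
Therefore output = (7, 5, [1, 11, 11]).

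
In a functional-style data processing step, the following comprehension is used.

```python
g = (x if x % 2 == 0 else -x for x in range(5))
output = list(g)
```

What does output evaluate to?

Step 1: For each x in range(5), yield x if even, else -x:
  x=0: even, yield 0
  x=1: odd, yield -1
  x=2: even, yield 2
  x=3: odd, yield -3
  x=4: even, yield 4
Therefore output = [0, -1, 2, -3, 4].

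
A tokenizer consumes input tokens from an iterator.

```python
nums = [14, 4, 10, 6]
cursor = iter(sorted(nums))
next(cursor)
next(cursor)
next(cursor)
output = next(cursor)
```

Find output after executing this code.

Step 1: sorted([14, 4, 10, 6]) = [4, 6, 10, 14].
Step 2: Create iterator and skip 3 elements.
Step 3: next() returns 14.
Therefore output = 14.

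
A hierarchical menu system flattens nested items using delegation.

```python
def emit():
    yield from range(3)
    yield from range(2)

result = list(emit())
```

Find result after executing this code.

Step 1: Trace yields in order:
  yield 0
  yield 1
  yield 2
  yield 0
  yield 1
Therefore result = [0, 1, 2, 0, 1].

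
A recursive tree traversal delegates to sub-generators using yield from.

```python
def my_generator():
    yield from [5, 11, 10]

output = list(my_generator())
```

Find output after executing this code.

Step 1: yield from delegates to the iterable, yielding each element.
Step 2: Collected values: [5, 11, 10].
Therefore output = [5, 11, 10].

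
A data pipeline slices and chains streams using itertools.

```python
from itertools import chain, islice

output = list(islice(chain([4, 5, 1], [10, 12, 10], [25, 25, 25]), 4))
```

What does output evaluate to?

Step 1: chain([4, 5, 1], [10, 12, 10], [25, 25, 25]) = [4, 5, 1, 10, 12, 10, 25, 25, 25].
Step 2: islice takes first 4 elements: [4, 5, 1, 10].
Therefore output = [4, 5, 1, 10].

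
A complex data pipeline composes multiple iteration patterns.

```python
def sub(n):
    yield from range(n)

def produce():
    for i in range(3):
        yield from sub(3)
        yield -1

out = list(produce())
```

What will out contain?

Step 1: For each i in range(3):
  i=0: yield from sub(3) -> [0, 1, 2], then yield -1
  i=1: yield from sub(3) -> [0, 1, 2], then yield -1
  i=2: yield from sub(3) -> [0, 1, 2], then yield -1
Therefore out = [0, 1, 2, -1, 0, 1, 2, -1, 0, 1, 2, -1].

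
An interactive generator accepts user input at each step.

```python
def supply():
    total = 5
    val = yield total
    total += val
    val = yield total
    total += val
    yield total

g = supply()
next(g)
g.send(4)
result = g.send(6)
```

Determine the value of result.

Step 1: next() -> yield total=5.
Step 2: send(4) -> val=4, total = 5+4 = 9, yield 9.
Step 3: send(6) -> val=6, total = 9+6 = 15, yield 15.
Therefore result = 15.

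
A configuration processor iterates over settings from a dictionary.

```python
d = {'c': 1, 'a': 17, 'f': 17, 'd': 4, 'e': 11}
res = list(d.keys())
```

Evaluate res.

Step 1: d.keys() returns the dictionary keys in insertion order.
Therefore res = ['c', 'a', 'f', 'd', 'e'].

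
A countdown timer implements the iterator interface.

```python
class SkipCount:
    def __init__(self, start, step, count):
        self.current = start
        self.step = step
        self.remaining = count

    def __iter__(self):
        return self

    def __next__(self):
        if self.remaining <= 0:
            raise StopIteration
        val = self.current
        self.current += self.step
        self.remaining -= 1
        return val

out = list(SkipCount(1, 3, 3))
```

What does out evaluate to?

Step 1: SkipCount starts at 1, increments by 3, for 3 steps:
  Yield 1, then current += 3
  Yield 4, then current += 3
  Yield 7, then current += 3
Therefore out = [1, 4, 7].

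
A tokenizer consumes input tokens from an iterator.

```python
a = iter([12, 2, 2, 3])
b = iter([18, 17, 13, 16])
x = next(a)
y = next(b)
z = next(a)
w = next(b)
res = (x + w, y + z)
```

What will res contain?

Step 1: a iterates [12, 2, 2, 3], b iterates [18, 17, 13, 16].
Step 2: x = next(a) = 12, y = next(b) = 18.
Step 3: z = next(a) = 2, w = next(b) = 17.
Step 4: res = (12 + 17, 18 + 2) = (29, 20).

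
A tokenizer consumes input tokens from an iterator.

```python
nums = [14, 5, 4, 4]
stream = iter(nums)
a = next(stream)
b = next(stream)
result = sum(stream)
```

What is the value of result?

Step 1: Create iterator over [14, 5, 4, 4].
Step 2: a = next() = 14, b = next() = 5.
Step 3: sum() of remaining [4, 4] = 8.
Therefore result = 8.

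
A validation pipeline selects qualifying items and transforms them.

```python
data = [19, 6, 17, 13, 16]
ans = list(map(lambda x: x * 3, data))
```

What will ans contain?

Step 1: Apply lambda x: x * 3 to each element:
  19 -> 57
  6 -> 18
  17 -> 51
  13 -> 39
  16 -> 48
Therefore ans = [57, 18, 51, 39, 48].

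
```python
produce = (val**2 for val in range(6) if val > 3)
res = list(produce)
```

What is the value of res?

Step 1: For range(6), keep val > 3, then square:
  val=0: 0 <= 3, excluded
  val=1: 1 <= 3, excluded
  val=2: 2 <= 3, excluded
  val=3: 3 <= 3, excluded
  val=4: 4 > 3, yield 4**2 = 16
  val=5: 5 > 3, yield 5**2 = 25
Therefore res = [16, 25].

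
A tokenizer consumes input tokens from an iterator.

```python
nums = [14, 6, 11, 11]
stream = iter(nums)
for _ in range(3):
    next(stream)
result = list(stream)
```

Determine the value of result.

Step 1: Create iterator over [14, 6, 11, 11].
Step 2: Advance 3 positions (consuming [14, 6, 11]).
Step 3: list() collects remaining elements: [11].
Therefore result = [11].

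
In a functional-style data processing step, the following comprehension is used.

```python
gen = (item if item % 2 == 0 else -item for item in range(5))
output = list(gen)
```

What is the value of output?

Step 1: For each item in range(5), yield item if even, else -item:
  item=0: even, yield 0
  item=1: odd, yield -1
  item=2: even, yield 2
  item=3: odd, yield -3
  item=4: even, yield 4
Therefore output = [0, -1, 2, -3, 4].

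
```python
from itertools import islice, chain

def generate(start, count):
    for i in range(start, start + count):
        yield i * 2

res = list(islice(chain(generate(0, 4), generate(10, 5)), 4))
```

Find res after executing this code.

Step 1: generate(0, 4) yields [0, 2, 4, 6].
Step 2: generate(10, 5) yields [20, 22, 24, 26, 28].
Step 3: chain concatenates: [0, 2, 4, 6, 20, 22, 24, 26, 28].
Step 4: islice takes first 4: [0, 2, 4, 6].
Therefore res = [0, 2, 4, 6].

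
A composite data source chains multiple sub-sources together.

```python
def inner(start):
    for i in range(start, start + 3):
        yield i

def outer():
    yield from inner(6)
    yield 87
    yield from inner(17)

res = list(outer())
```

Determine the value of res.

Step 1: outer() delegates to inner(6):
  yield 6
  yield 7
  yield 8
Step 2: yield 87
Step 3: Delegates to inner(17):
  yield 17
  yield 18
  yield 19
Therefore res = [6, 7, 8, 87, 17, 18, 19].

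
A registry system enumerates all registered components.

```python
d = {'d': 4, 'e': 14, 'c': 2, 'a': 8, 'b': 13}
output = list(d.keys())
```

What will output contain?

Step 1: d.keys() returns the dictionary keys in insertion order.
Therefore output = ['d', 'e', 'c', 'a', 'b'].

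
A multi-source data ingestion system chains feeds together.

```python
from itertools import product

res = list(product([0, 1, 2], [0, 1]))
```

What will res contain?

Step 1: product([0, 1, 2], [0, 1]) gives all pairs:
  (0, 0)
  (0, 1)
  (1, 0)
  (1, 1)
  (2, 0)
  (2, 1)
Therefore res = [(0, 0), (0, 1), (1, 0), (1, 1), (2, 0), (2, 1)].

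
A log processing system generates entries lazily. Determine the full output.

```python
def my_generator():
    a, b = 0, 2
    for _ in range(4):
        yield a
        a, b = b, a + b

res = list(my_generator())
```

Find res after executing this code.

Step 1: Fibonacci-like sequence starting with a=0, b=2:
  Iteration 1: yield a=0, then a,b = 2,2
  Iteration 2: yield a=2, then a,b = 2,4
  Iteration 3: yield a=2, then a,b = 4,6
  Iteration 4: yield a=4, then a,b = 6,10
Therefore res = [0, 2, 2, 4].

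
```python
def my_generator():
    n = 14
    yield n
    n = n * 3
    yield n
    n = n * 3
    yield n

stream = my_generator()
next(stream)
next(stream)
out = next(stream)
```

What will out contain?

Step 1: Trace through generator execution:
  Yield 1: n starts at 14, yield 14
  Yield 2: n = 14 * 3 = 42, yield 42
  Yield 3: n = 42 * 3 = 126, yield 126
Step 2: First next() gets 14, second next() gets the second value, third next() yields 126.
Therefore out = 126.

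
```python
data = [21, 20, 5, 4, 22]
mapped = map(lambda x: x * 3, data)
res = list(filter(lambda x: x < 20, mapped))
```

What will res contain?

Step 1: Map x * 3:
  21 -> 63
  20 -> 60
  5 -> 15
  4 -> 12
  22 -> 66
Step 2: Filter for < 20:
  63: removed
  60: removed
  15: kept
  12: kept
  66: removed
Therefore res = [15, 12].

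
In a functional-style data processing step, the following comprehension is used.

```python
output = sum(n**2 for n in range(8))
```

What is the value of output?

Step 1: Compute n**2 for each n in range(8):
  n=0: 0**2 = 0
  n=1: 1**2 = 1
  n=2: 2**2 = 4
  n=3: 3**2 = 9
  n=4: 4**2 = 16
  n=5: 5**2 = 25
  n=6: 6**2 = 36
  n=7: 7**2 = 49
Step 2: sum = 0 + 1 + 4 + 9 + 16 + 25 + 36 + 49 = 140.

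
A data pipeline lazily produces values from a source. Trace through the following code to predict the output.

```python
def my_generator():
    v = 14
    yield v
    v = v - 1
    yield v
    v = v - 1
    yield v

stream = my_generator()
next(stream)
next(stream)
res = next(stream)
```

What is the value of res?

Step 1: Trace through generator execution:
  Yield 1: v starts at 14, yield 14
  Yield 2: v = 14 - 1 = 13, yield 13
  Yield 3: v = 13 - 1 = 12, yield 12
Step 2: First next() gets 14, second next() gets the second value, third next() yields 12.
Therefore res = 12.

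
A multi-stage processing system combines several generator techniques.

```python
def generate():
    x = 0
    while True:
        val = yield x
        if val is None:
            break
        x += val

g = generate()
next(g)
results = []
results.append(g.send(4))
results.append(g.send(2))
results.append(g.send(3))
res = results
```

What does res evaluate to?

Step 1: next(g) -> yield 0.
Step 2: send(4) -> x = 4, yield 4.
Step 3: send(2) -> x = 6, yield 6.
Step 4: send(3) -> x = 9, yield 9.
Therefore res = [4, 6, 9].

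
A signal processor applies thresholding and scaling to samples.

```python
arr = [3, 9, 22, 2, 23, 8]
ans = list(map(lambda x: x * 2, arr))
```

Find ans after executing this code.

Step 1: Apply lambda x: x * 2 to each element:
  3 -> 6
  9 -> 18
  22 -> 44
  2 -> 4
  23 -> 46
  8 -> 16
Therefore ans = [6, 18, 44, 4, 46, 16].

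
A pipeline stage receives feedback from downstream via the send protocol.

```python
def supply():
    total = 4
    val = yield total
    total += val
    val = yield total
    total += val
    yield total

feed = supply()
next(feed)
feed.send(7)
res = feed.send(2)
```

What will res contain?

Step 1: next() -> yield total=4.
Step 2: send(7) -> val=7, total = 4+7 = 11, yield 11.
Step 3: send(2) -> val=2, total = 11+2 = 13, yield 13.
Therefore res = 13.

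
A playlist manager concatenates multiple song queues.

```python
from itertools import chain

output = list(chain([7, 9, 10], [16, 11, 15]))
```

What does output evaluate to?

Step 1: chain() concatenates iterables: [7, 9, 10] + [16, 11, 15].
Therefore output = [7, 9, 10, 16, 11, 15].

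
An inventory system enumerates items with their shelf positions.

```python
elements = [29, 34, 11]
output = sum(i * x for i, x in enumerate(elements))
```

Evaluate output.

Step 1: Compute i * x for each (i, x) in enumerate([29, 34, 11]):
  i=0, x=29: 0*29 = 0
  i=1, x=34: 1*34 = 34
  i=2, x=11: 2*11 = 22
Step 2: sum = 0 + 34 + 22 = 56.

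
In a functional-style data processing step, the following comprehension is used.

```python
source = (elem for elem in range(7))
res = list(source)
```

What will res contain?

Step 1: Generator expression iterates range(7): [0, 1, 2, 3, 4, 5, 6].
Step 2: list() collects all values.
Therefore res = [0, 1, 2, 3, 4, 5, 6].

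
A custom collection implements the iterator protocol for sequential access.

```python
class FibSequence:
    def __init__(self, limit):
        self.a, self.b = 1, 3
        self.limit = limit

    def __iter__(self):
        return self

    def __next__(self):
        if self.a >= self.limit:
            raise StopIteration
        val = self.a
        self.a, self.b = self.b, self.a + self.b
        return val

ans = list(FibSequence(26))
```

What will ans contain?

Step 1: Fibonacci-like sequence (a=1, b=3) until >= 26:
  Yield 1, then a,b = 3,4
  Yield 3, then a,b = 4,7
  Yield 4, then a,b = 7,11
  Yield 7, then a,b = 11,18
  Yield 11, then a,b = 18,29
  Yield 18, then a,b = 29,47
Step 2: 29 >= 26, stop.
Therefore ans = [1, 3, 4, 7, 11, 18].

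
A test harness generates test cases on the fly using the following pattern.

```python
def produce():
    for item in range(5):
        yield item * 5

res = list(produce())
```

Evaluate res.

Step 1: For each item in range(5), yield item * 5:
  item=0: yield 0 * 5 = 0
  item=1: yield 1 * 5 = 5
  item=2: yield 2 * 5 = 10
  item=3: yield 3 * 5 = 15
  item=4: yield 4 * 5 = 20
Therefore res = [0, 5, 10, 15, 20].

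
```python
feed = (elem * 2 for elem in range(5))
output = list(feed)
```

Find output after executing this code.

Step 1: For each elem in range(5), compute elem*2:
  elem=0: 0*2 = 0
  elem=1: 1*2 = 2
  elem=2: 2*2 = 4
  elem=3: 3*2 = 6
  elem=4: 4*2 = 8
Therefore output = [0, 2, 4, 6, 8].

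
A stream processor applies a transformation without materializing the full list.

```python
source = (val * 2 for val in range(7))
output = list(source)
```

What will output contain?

Step 1: For each val in range(7), compute val*2:
  val=0: 0*2 = 0
  val=1: 1*2 = 2
  val=2: 2*2 = 4
  val=3: 3*2 = 6
  val=4: 4*2 = 8
  val=5: 5*2 = 10
  val=6: 6*2 = 12
Therefore output = [0, 2, 4, 6, 8, 10, 12].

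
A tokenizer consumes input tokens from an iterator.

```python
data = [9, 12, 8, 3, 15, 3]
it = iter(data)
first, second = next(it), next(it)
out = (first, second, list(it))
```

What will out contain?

Step 1: Create iterator over [9, 12, 8, 3, 15, 3].
Step 2: first = 9, second = 12.
Step 3: Remaining elements: [8, 3, 15, 3].
Therefore out = (9, 12, [8, 3, 15, 3]).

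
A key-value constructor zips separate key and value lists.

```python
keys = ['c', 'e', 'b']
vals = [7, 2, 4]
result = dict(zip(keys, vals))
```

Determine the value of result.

Step 1: zip pairs keys with values:
  'c' -> 7
  'e' -> 2
  'b' -> 4
Therefore result = {'c': 7, 'e': 2, 'b': 4}.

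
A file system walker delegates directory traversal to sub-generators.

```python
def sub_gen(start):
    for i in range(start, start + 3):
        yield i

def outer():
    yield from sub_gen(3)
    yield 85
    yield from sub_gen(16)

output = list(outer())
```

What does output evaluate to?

Step 1: outer() delegates to sub_gen(3):
  yield 3
  yield 4
  yield 5
Step 2: yield 85
Step 3: Delegates to sub_gen(16):
  yield 16
  yield 17
  yield 18
Therefore output = [3, 4, 5, 85, 16, 17, 18].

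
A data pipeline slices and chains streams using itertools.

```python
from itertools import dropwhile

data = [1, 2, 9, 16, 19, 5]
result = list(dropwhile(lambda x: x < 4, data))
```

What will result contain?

Step 1: dropwhile drops elements while < 4:
  1 < 4: dropped
  2 < 4: dropped
  9: kept (dropping stopped)
Step 2: Remaining elements kept regardless of condition.
Therefore result = [9, 16, 19, 5].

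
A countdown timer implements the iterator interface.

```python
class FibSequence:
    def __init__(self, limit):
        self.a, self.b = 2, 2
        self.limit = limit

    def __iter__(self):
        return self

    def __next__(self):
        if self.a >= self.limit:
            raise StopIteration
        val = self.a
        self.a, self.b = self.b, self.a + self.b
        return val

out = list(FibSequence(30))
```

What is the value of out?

Step 1: Fibonacci-like sequence (a=2, b=2) until >= 30:
  Yield 2, then a,b = 2,4
  Yield 2, then a,b = 4,6
  Yield 4, then a,b = 6,10
  Yield 6, then a,b = 10,16
  Yield 10, then a,b = 16,26
  Yield 16, then a,b = 26,42
  Yield 26, then a,b = 42,68
Step 2: 42 >= 30, stop.
Therefore out = [2, 2, 4, 6, 10, 16, 26].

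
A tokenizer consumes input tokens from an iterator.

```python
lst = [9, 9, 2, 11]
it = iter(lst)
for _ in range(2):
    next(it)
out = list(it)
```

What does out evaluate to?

Step 1: Create iterator over [9, 9, 2, 11].
Step 2: Advance 2 positions (consuming [9, 9]).
Step 3: list() collects remaining elements: [2, 11].
Therefore out = [2, 11].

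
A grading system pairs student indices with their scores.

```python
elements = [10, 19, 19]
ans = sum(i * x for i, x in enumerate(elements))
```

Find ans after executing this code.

Step 1: Compute i * x for each (i, x) in enumerate([10, 19, 19]):
  i=0, x=10: 0*10 = 0
  i=1, x=19: 1*19 = 19
  i=2, x=19: 2*19 = 38
Step 2: sum = 0 + 19 + 38 = 57.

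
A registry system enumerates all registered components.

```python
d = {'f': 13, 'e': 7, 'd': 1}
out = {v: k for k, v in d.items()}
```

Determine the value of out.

Step 1: Invert dict (swap keys and values):
  'f': 13 -> 13: 'f'
  'e': 7 -> 7: 'e'
  'd': 1 -> 1: 'd'
Therefore out = {13: 'f', 7: 'e', 1: 'd'}.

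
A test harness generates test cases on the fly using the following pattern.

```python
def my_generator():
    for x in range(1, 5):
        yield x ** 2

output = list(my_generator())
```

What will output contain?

Step 1: For each x in range(1, 5), yield x**2:
  x=1: yield 1**2 = 1
  x=2: yield 2**2 = 4
  x=3: yield 3**2 = 9
  x=4: yield 4**2 = 16
Therefore output = [1, 4, 9, 16].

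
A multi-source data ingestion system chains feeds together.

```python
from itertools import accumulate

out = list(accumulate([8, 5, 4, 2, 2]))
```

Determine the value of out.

Step 1: accumulate computes running sums:
  + 8 = 8
  + 5 = 13
  + 4 = 17
  + 2 = 19
  + 2 = 21
Therefore out = [8, 13, 17, 19, 21].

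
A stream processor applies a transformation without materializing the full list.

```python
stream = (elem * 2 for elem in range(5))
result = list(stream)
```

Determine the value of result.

Step 1: For each elem in range(5), compute elem*2:
  elem=0: 0*2 = 0
  elem=1: 1*2 = 2
  elem=2: 2*2 = 4
  elem=3: 3*2 = 6
  elem=4: 4*2 = 8
Therefore result = [0, 2, 4, 6, 8].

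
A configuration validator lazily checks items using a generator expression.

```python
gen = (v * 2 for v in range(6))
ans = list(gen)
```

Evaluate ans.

Step 1: For each v in range(6), compute v*2:
  v=0: 0*2 = 0
  v=1: 1*2 = 2
  v=2: 2*2 = 4
  v=3: 3*2 = 6
  v=4: 4*2 = 8
  v=5: 5*2 = 10
Therefore ans = [0, 2, 4, 6, 8, 10].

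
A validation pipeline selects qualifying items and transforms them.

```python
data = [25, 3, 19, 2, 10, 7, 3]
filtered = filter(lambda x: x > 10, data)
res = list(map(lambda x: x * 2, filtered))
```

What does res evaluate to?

Step 1: Filter data for elements > 10:
  25: kept
  3: removed
  19: kept
  2: removed
  10: removed
  7: removed
  3: removed
Step 2: Map x * 2 on filtered [25, 19]:
  25 -> 50
  19 -> 38
Therefore res = [50, 38].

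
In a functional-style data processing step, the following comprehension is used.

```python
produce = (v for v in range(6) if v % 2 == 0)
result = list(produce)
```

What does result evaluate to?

Step 1: Filter range(6) keeping only even values:
  v=0: even, included
  v=1: odd, excluded
  v=2: even, included
  v=3: odd, excluded
  v=4: even, included
  v=5: odd, excluded
Therefore result = [0, 2, 4].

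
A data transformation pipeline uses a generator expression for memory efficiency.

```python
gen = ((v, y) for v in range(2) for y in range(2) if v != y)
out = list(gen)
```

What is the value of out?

Step 1: Nested generator over range(2) x range(2) where v != y:
  (0, 0): excluded (v == y)
  (0, 1): included
  (1, 0): included
  (1, 1): excluded (v == y)
Therefore out = [(0, 1), (1, 0)].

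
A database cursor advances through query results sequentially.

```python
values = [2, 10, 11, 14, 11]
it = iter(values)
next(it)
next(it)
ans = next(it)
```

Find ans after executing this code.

Step 1: Create iterator over [2, 10, 11, 14, 11].
Step 2: next() consumes 2.
Step 3: next() consumes 10.
Step 4: next() returns 11.
Therefore ans = 11.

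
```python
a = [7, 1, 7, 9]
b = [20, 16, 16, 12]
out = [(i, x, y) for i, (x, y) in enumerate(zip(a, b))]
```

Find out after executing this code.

Step 1: enumerate(zip(a, b)) gives index with paired elements:
  i=0: (7, 20)
  i=1: (1, 16)
  i=2: (7, 16)
  i=3: (9, 12)
Therefore out = [(0, 7, 20), (1, 1, 16), (2, 7, 16), (3, 9, 12)].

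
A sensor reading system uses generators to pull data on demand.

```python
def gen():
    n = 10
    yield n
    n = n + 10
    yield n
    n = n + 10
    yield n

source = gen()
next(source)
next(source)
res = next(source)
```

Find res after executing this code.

Step 1: Trace through generator execution:
  Yield 1: n starts at 10, yield 10
  Yield 2: n = 10 + 10 = 20, yield 20
  Yield 3: n = 20 + 10 = 30, yield 30
Step 2: First next() gets 10, second next() gets the second value, third next() yields 30.
Therefore res = 30.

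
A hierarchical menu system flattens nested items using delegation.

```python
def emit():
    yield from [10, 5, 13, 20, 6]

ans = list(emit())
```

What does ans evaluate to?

Step 1: yield from delegates to the iterable, yielding each element.
Step 2: Collected values: [10, 5, 13, 20, 6].
Therefore ans = [10, 5, 13, 20, 6].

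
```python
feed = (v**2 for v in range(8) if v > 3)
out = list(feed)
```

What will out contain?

Step 1: For range(8), keep v > 3, then square:
  v=0: 0 <= 3, excluded
  v=1: 1 <= 3, excluded
  v=2: 2 <= 3, excluded
  v=3: 3 <= 3, excluded
  v=4: 4 > 3, yield 4**2 = 16
  v=5: 5 > 3, yield 5**2 = 25
  v=6: 6 > 3, yield 6**2 = 36
  v=7: 7 > 3, yield 7**2 = 49
Therefore out = [16, 25, 36, 49].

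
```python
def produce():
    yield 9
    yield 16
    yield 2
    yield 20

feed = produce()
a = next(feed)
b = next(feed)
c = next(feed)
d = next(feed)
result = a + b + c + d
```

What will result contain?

Step 1: Create generator and consume all values:
  a = next(feed) = 9
  b = next(feed) = 16
  c = next(feed) = 2
  d = next(feed) = 20
Step 2: result = 9 + 16 + 2 + 20 = 47.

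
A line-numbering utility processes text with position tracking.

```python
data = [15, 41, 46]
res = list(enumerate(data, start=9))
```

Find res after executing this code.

Step 1: enumerate with start=9:
  (9, 15)
  (10, 41)
  (11, 46)
Therefore res = [(9, 15), (10, 41), (11, 46)].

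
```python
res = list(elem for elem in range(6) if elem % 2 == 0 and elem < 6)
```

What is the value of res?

Step 1: Filter range(6) where elem % 2 == 0 and elem < 6:
  elem=0: both conditions met, included
  elem=1: excluded (1 % 2 != 0)
  elem=2: both conditions met, included
  elem=3: excluded (3 % 2 != 0)
  elem=4: both conditions met, included
  elem=5: excluded (5 % 2 != 0)
Therefore res = [0, 2, 4].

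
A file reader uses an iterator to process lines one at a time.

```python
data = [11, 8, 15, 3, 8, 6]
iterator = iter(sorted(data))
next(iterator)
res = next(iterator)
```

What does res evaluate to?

Step 1: sorted([11, 8, 15, 3, 8, 6]) = [3, 6, 8, 8, 11, 15].
Step 2: Create iterator and skip 1 elements.
Step 3: next() returns 6.
Therefore res = 6.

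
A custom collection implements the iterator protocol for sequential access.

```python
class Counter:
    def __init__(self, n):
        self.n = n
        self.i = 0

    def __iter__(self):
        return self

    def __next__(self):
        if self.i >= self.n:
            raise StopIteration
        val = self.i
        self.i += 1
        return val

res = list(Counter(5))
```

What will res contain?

Step 1: Counter(5) creates an iterator counting 0 to 4.
Step 2: list() consumes all values: [0, 1, 2, 3, 4].
Therefore res = [0, 1, 2, 3, 4].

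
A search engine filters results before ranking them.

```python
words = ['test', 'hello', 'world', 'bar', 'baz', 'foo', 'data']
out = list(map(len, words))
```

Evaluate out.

Step 1: Map len() to each word:
  'test' -> 4
  'hello' -> 5
  'world' -> 5
  'bar' -> 3
  'baz' -> 3
  'foo' -> 3
  'data' -> 4
Therefore out = [4, 5, 5, 3, 3, 3, 4].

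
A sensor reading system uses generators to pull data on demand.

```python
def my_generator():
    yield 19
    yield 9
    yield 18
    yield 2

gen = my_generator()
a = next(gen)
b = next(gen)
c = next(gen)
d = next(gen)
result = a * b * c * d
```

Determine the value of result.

Step 1: Create generator and consume all values:
  a = next(gen) = 19
  b = next(gen) = 9
  c = next(gen) = 18
  d = next(gen) = 2
Step 2: result = 19 * 9 * 18 * 2 = 6156.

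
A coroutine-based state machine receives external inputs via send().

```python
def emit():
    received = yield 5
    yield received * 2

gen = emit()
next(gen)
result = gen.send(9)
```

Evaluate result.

Step 1: next(gen) advances to first yield, producing 5.
Step 2: send(9) resumes, received = 9.
Step 3: yield received * 2 = 9 * 2 = 18.
Therefore result = 18.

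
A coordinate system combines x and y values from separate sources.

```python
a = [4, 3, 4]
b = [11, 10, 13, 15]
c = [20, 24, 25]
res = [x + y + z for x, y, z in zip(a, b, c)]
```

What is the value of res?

Step 1: zip three lists (truncates to shortest, len=3):
  4 + 11 + 20 = 35
  3 + 10 + 24 = 37
  4 + 13 + 25 = 42
Therefore res = [35, 37, 42].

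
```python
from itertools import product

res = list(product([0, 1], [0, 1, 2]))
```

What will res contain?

Step 1: product([0, 1], [0, 1, 2]) gives all pairs:
  (0, 0)
  (0, 1)
  (0, 2)
  (1, 0)
  (1, 1)
  (1, 2)
Therefore res = [(0, 0), (0, 1), (0, 2), (1, 0), (1, 1), (1, 2)].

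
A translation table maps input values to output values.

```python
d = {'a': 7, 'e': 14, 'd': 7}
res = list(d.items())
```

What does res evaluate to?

Step 1: d.items() returns (key, value) pairs in insertion order.
Therefore res = [('a', 7), ('e', 14), ('d', 7)].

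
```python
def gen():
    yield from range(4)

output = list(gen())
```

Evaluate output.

Step 1: yield from delegates to the iterable, yielding each element.
Step 2: Collected values: [0, 1, 2, 3].
Therefore output = [0, 1, 2, 3].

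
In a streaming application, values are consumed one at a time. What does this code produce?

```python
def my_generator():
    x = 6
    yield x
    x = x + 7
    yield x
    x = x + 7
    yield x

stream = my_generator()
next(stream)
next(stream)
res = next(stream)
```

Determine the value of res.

Step 1: Trace through generator execution:
  Yield 1: x starts at 6, yield 6
  Yield 2: x = 6 + 7 = 13, yield 13
  Yield 3: x = 13 + 7 = 20, yield 20
Step 2: First next() gets 6, second next() gets the second value, third next() yields 20.
Therefore res = 20.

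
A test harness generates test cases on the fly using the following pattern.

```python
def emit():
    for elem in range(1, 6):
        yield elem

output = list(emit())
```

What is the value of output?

Step 1: The generator yields each value from range(1, 6).
Step 2: list() consumes all yields: [1, 2, 3, 4, 5].
Therefore output = [1, 2, 3, 4, 5].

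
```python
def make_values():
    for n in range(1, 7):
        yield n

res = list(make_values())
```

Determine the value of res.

Step 1: The generator yields each value from range(1, 7).
Step 2: list() consumes all yields: [1, 2, 3, 4, 5, 6].
Therefore res = [1, 2, 3, 4, 5, 6].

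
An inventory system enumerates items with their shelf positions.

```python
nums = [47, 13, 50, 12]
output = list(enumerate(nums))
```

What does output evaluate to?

Step 1: enumerate pairs each element with its index:
  (0, 47)
  (1, 13)
  (2, 50)
  (3, 12)
Therefore output = [(0, 47), (1, 13), (2, 50), (3, 12)].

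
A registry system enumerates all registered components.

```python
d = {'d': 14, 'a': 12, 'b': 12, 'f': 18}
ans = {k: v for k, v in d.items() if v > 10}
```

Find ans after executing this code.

Step 1: Filter items where value > 10:
  'd': 14 > 10: kept
  'a': 12 > 10: kept
  'b': 12 > 10: kept
  'f': 18 > 10: kept
Therefore ans = {'d': 14, 'a': 12, 'b': 12, 'f': 18}.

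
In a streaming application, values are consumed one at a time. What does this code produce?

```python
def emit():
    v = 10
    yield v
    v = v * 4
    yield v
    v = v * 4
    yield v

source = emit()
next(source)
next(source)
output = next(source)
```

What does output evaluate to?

Step 1: Trace through generator execution:
  Yield 1: v starts at 10, yield 10
  Yield 2: v = 10 * 4 = 40, yield 40
  Yield 3: v = 40 * 4 = 160, yield 160
Step 2: First next() gets 10, second next() gets the second value, third next() yields 160.
Therefore output = 160.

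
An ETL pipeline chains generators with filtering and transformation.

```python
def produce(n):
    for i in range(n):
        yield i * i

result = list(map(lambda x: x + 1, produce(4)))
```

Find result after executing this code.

Step 1: produce(4) yields squares: [0, 1, 4, 9].
Step 2: map adds 1 to each: [1, 2, 5, 10].
Therefore result = [1, 2, 5, 10].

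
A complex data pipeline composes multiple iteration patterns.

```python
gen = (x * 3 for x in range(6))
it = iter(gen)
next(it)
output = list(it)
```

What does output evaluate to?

Step 1: Generator produces [0, 3, 6, 9, 12, 15].
Step 2: next(it) consumes first element (0).
Step 3: list(it) collects remaining: [3, 6, 9, 12, 15].
Therefore output = [3, 6, 9, 12, 15].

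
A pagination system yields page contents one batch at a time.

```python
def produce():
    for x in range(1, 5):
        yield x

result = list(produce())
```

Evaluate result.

Step 1: The generator yields each value from range(1, 5).
Step 2: list() consumes all yields: [1, 2, 3, 4].
Therefore result = [1, 2, 3, 4].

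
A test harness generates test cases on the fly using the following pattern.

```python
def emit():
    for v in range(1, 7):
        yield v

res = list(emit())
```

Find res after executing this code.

Step 1: The generator yields each value from range(1, 7).
Step 2: list() consumes all yields: [1, 2, 3, 4, 5, 6].
Therefore res = [1, 2, 3, 4, 5, 6].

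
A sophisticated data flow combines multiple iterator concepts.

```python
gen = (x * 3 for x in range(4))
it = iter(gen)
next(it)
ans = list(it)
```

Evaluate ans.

Step 1: Generator produces [0, 3, 6, 9].
Step 2: next(it) consumes first element (0).
Step 3: list(it) collects remaining: [3, 6, 9].
Therefore ans = [3, 6, 9].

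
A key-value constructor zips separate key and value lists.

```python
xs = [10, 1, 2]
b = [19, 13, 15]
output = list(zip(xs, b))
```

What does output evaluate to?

Step 1: zip pairs elements at same index:
  Index 0: (10, 19)
  Index 1: (1, 13)
  Index 2: (2, 15)
Therefore output = [(10, 19), (1, 13), (2, 15)].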